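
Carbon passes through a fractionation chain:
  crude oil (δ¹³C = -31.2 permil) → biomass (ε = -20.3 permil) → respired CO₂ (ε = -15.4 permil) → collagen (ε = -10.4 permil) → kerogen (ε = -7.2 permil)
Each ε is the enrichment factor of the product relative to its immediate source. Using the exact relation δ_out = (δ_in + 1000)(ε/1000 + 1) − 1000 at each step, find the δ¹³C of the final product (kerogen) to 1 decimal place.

step 1: δ = (-31.20 + 1000)·(-20.3/1000 + 1) − 1000 = -50.87 permil
step 2: δ = (-50.87 + 1000)·(-15.4/1000 + 1) − 1000 = -65.48 permil
step 3: δ = (-65.48 + 1000)·(-10.4/1000 + 1) − 1000 = -75.20 permil
step 4: δ = (-75.20 + 1000)·(-7.2/1000 + 1) − 1000 = -81.86 permil

-81.9 permil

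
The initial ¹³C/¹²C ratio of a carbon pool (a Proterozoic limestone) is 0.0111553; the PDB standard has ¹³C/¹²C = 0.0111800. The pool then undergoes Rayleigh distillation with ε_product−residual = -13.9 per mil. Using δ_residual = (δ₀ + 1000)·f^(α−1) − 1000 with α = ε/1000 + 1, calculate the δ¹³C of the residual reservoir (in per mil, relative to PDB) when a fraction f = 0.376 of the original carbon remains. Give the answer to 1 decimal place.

11.4 per mil

δ₀ = (0.0111553/0.0111800 − 1)×1000 = (0.997791 − 1)×1000 = -2.209 per mil
α − 1 = ε/1000 = -0.0139
f^(α−1) = 0.376^(-0.0139) = 1.013689
δ_res = (-2.209 + 1000) × 1.013689 − 1000 = 1011.450 − 1000 = 11.45 per mil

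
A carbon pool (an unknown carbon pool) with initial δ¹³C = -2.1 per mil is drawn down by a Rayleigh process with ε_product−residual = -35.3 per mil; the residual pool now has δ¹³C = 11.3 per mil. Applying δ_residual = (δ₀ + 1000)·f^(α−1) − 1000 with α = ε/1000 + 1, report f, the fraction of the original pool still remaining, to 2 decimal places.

0.69

α − 1 = ε/1000 = -0.0353
(δ_res + 1000)/(δ₀ + 1000) = (11.3 + 1000)/(-2.1 + 1000) = 1011.3/997.9 = 1.013428
f = 1.013428^(1/-0.0353) = exp(ln(1.013428)/-0.0353) = exp(0.01334/-0.0353)
f = exp(-0.3779) = 0.6853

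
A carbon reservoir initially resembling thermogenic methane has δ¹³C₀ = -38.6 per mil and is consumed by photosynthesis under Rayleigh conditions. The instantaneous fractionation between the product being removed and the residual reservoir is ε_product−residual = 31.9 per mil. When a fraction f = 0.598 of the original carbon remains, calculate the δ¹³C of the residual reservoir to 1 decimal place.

-54.2 per mil

Rayleigh residual: δ_res = (δ₀ + 1000)·f^(α−1) − 1000
α = ε/1000 + 1 = 1.03190, so α − 1 = 0.03190
f^(α−1) = 0.598^(0.03190) = 0.983732
δ_res = (-38.6 + 1000) × 0.983732 − 1000 = 945.760 − 1000 = -54.24 per mil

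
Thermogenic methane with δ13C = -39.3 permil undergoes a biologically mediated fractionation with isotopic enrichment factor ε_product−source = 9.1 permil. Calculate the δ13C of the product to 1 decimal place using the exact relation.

To first order, δ_product ≈ δ_source + ε = -30.2 permil.
Exactly, δ_product = (δ_source + 1000)·(ε/1000 + 1) − 1000.
δ_product = (-39.3 + 1000) × (9.1/1000 + 1) − 1000
δ_product = -30.56 permil

-30.6 permil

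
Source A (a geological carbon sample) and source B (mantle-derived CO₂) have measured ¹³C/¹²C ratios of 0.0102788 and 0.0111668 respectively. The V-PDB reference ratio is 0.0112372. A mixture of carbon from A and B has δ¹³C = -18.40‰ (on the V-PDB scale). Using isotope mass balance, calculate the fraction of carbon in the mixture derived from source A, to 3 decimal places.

0.154

δ_A = (0.0102788/0.0112372 − 1)×1000 = (0.914712 − 1)×1000 = -85.288‰
δ_B = (0.0111668/0.0112372 − 1)×1000 = (0.993735 − 1)×1000 = -6.265‰
f_A = (δ_mix − δ_B)/(δ_A − δ_B) = (-18.40 − (-6.265))/(-85.288 − (-6.265))
f_A = -12.135 / -79.023 = 0.1536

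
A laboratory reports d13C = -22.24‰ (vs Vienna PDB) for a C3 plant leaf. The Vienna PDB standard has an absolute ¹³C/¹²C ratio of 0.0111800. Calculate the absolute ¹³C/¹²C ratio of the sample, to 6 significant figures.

0.0109314

R_sample = R_standard × (d13C/1000 + 1)
R_sample = 0.0111800 × (-22.24/1000 + 1) = 0.0111800 × 0.977760
R_sample = 0.0109314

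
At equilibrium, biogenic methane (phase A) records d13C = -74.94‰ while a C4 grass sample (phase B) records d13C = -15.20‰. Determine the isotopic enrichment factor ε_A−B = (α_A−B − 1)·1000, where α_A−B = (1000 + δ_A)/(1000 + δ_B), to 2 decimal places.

-60.66‰

α_A−B = (1000 + -74.94) / (1000 + -15.20) = 925.06 / 984.80 = 0.939338
ε_A−B = (0.939338 − 1) × 1000 = -60.662‰
(The approximation ε ≈ δ_A − δ_B would give -59.74‰.)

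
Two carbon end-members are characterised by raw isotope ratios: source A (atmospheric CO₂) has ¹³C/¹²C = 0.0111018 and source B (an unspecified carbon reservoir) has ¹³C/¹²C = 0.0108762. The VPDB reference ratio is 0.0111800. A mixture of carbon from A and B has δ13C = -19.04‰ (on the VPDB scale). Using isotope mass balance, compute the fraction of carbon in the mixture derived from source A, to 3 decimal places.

δ_A = (0.0111018/0.0111800 − 1)×1000 = (0.993005 − 1)×1000 = -6.995‰
δ_B = (0.0108762/0.0111800 − 1)×1000 = (0.972826 − 1)×1000 = -27.174‰
f_A = (δ_mix − δ_B)/(δ_A − δ_B) = (-19.04 − (-27.174))/(-6.995 − (-27.174))
f_A = 8.134 / 20.179 = 0.4031

0.403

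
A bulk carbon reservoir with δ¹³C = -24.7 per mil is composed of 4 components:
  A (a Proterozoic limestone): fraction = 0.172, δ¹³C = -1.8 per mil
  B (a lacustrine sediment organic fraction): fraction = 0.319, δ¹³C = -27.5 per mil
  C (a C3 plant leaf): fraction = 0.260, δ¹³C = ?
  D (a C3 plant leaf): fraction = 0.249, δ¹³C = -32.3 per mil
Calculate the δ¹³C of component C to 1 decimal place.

Isotope mass balance: δ_bulk = Σ fᵢ·δᵢ.
-24.7 = 0.172×(-1.8) + 0.319×(-27.5) + 0.260×δ_C + 0.249×(-32.3)
0.260·δ_C = -24.7 − (-17.125) = -7.575
δ_C = -7.575 / 0.260 = -29.14 per mil

-29.1 per mil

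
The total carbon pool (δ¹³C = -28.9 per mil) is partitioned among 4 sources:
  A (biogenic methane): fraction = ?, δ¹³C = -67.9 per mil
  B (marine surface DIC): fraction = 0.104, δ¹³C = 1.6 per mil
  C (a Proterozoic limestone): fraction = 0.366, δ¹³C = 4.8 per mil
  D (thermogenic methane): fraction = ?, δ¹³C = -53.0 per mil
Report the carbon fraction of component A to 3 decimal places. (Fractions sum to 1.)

Let f_A and f_D be the unknown fractions; fractions sum to 1 so f_A + f_D = 0.530.
Mass balance: Σ fᵢ·δᵢ = δ_bulk ⇒ f_A·(-67.9) + f_D·(-53.0) = -28.9 − (1.923) = -30.823
Substitute f_D = 0.530 − f_A:
f_A·(-67.9 − -53.0) = -30.823 − 0.530×(-53.0) = -2.733
f_A = -2.733 / -14.9 = 0.1834

0.183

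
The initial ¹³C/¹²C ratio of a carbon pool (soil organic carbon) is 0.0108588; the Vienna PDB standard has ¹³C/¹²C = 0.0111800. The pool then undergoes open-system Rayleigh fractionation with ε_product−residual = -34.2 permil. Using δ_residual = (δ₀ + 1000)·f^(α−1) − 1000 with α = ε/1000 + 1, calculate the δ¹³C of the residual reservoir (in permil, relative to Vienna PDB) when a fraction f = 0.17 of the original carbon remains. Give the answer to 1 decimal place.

32.0 permil

δ₀ = (0.0108588/0.0111800 − 1)×1000 = (0.971270 − 1)×1000 = -28.730 permil
α − 1 = ε/1000 = -0.0342
f^(α−1) = 0.17^(-0.0342) = 1.062475
δ_res = (-28.730 + 1000) × 1.062475 − 1000 = 1031.950 − 1000 = 31.95 permil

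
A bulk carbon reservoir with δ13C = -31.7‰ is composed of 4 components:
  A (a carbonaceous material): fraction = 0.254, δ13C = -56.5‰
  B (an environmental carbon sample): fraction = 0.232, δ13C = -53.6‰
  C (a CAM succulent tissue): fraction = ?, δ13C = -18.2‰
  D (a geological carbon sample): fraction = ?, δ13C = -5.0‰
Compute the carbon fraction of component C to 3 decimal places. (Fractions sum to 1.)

0.178

Let f_C and f_D be the unknown fractions; fractions sum to 1 so f_C + f_D = 0.514.
Mass balance: Σ fᵢ·δᵢ = δ_bulk ⇒ f_C·(-18.2) + f_D·(-5.0) = -31.7 − (-26.786) = -4.914
Substitute f_D = 0.514 − f_C:
f_C·(-18.2 − -5.0) = -4.914 − 0.514×(-5.0) = -2.344
f_C = -2.344 / -13.2 = 0.1776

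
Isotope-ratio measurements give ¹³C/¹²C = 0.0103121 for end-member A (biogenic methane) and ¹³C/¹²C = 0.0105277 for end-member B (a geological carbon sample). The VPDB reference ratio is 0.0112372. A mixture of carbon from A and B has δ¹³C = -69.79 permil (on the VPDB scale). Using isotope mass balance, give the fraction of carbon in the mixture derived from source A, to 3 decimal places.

δ_A = (0.0103121/0.0112372 − 1)×1000 = (0.917675 − 1)×1000 = -82.325 permil
δ_B = (0.0105277/0.0112372 − 1)×1000 = (0.936861 − 1)×1000 = -63.139 permil
f_A = (δ_mix − δ_B)/(δ_A − δ_B) = (-69.79 − (-63.139))/(-82.325 − (-63.139))
f_A = -6.651 / -19.186 = 0.3467

0.347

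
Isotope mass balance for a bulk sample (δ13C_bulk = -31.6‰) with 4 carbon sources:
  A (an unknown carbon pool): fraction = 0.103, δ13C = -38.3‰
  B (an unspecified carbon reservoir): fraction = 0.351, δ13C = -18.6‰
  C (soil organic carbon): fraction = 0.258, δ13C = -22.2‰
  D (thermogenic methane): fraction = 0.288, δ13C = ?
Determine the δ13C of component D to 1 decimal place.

Isotope mass balance: δ_bulk = Σ fᵢ·δᵢ.
-31.6 = 0.103×(-38.3) + 0.351×(-18.6) + 0.258×(-22.2) + 0.288×δ_D
0.288·δ_D = -31.6 − (-16.201) = -15.399
δ_D = -15.399 / 0.288 = -53.47‰

-53.5‰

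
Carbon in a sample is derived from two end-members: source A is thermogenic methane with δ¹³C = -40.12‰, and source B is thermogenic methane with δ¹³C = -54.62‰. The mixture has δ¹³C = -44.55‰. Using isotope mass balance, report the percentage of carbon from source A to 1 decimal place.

δ_mix = f_A·δ_A + (1 − f_A)·δ_B  ⇒  f_A = (δ_mix − δ_B)/(δ_A − δ_B)
f_A = (-44.55 − (-54.62)) / (-40.12 − (-54.62))
f_A = 10.07 / 14.50 = 0.6945

69.4%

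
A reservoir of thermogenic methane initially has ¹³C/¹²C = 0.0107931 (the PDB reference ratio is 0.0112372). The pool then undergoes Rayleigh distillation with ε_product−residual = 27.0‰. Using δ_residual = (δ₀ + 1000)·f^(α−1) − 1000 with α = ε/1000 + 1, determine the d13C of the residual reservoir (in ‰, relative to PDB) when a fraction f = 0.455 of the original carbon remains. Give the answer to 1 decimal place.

δ₀ = (0.0107931/0.0112372 − 1)×1000 = (0.960479 − 1)×1000 = -39.521‰
α − 1 = ε/1000 = 0.0270
f^(α−1) = 0.455^(0.0270) = 0.978963
δ_res = (-39.521 + 1000) × 0.978963 − 1000 = 940.274 − 1000 = -59.73‰

-59.7‰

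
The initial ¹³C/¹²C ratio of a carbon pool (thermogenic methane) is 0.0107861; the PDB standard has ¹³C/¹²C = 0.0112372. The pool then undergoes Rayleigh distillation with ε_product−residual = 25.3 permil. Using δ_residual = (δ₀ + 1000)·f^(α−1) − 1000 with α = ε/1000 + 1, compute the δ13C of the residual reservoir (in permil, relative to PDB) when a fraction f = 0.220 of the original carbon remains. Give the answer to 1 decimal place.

δ₀ = (0.0107861/0.0112372 − 1)×1000 = (0.959857 − 1)×1000 = -40.143 permil
α − 1 = ε/1000 = 0.0253
f^(α−1) = 0.220^(0.0253) = 0.962417
δ_res = (-40.143 + 1000) × 0.962417 − 1000 = 923.782 − 1000 = -76.22 permil

-76.2 permil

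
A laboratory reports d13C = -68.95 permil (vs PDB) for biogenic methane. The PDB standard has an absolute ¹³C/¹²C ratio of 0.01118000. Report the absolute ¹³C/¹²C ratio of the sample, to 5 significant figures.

0.010409

R_sample = R_standard × (d13C/1000 + 1)
R_sample = 0.01118000 × (-68.95/1000 + 1) = 0.01118000 × 0.931050
R_sample = 0.0104091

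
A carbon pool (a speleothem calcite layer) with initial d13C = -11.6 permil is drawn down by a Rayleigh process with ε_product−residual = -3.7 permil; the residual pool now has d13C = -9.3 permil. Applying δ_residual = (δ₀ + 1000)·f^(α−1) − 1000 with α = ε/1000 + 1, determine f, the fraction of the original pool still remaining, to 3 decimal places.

0.534

α − 1 = ε/1000 = -0.0037
(δ_res + 1000)/(δ₀ + 1000) = (-9.3 + 1000)/(-11.6 + 1000) = 990.7/988.4 = 1.002327
f = 1.002327^(1/-0.0037) = exp(ln(1.002327)/-0.0037) = exp(0.00232/-0.0037)
f = exp(-0.6282) = 0.5336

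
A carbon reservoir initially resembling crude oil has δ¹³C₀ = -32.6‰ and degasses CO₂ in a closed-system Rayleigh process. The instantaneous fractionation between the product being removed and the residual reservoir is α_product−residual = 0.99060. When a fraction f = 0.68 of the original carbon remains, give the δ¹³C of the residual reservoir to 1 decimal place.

Rayleigh residual: δ_res = (δ₀ + 1000)·f^(α−1) − 1000
α − 1 = -0.00940
f^(α−1) = 0.68^(-0.00940) = 1.003632
δ_res = (-32.6 + 1000) × 1.003632 − 1000 = 970.913 − 1000 = -29.09‰

-29.1‰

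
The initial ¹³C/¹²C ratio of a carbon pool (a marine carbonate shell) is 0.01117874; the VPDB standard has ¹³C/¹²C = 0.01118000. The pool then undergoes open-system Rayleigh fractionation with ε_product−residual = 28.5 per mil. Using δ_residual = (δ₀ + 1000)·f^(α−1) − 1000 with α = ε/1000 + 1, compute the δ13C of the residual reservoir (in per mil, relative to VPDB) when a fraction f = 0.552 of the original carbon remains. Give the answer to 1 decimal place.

δ₀ = (0.01117874/0.01118000 − 1)×1000 = (0.999887 − 1)×1000 = -0.113 per mil
α − 1 = ε/1000 = 0.0285
f^(α−1) = 0.552^(0.0285) = 0.983208
δ_res = (-0.113 + 1000) × 0.983208 − 1000 = 983.097 − 1000 = -16.90 per mil

-16.9 per mil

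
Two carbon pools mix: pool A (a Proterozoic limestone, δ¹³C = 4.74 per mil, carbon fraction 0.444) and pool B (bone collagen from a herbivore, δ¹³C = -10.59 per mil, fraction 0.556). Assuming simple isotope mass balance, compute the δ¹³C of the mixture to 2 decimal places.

-3.78 per mil

δ_mix = f_A·δ_A + f_B·δ_B
δ_mix = 0.444 × (4.74) + 0.556 × (-10.59)
δ_mix = 2.105 + -5.888 = -3.783 per mil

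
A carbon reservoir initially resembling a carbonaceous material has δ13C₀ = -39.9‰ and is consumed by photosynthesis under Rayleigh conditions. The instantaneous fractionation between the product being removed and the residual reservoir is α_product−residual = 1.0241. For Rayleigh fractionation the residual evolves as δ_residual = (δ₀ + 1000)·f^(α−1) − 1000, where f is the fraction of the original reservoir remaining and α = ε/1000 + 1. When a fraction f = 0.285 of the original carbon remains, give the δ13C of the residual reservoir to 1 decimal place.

-68.5‰

Rayleigh residual: δ_res = (δ₀ + 1000)·f^(α−1) − 1000
α − 1 = 0.02410
f^(α−1) = 0.285^(0.02410) = 0.970201
δ_res = (-39.9 + 1000) × 0.970201 − 1000 = 931.490 − 1000 = -68.51‰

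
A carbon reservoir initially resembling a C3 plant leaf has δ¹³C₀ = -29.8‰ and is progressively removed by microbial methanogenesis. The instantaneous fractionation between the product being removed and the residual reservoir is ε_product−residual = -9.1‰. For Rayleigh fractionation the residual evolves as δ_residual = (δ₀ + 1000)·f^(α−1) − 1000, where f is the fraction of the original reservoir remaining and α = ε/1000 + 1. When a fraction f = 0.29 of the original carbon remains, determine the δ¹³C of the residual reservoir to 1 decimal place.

Rayleigh residual: δ_res = (δ₀ + 1000)·f^(α−1) − 1000
α = ε/1000 + 1 = 0.99090, so α − 1 = -0.00910
f^(α−1) = 0.29^(-0.00910) = 1.011328
δ_res = (-29.8 + 1000) × 1.011328 − 1000 = 981.191 − 1000 = -18.81‰

-18.8‰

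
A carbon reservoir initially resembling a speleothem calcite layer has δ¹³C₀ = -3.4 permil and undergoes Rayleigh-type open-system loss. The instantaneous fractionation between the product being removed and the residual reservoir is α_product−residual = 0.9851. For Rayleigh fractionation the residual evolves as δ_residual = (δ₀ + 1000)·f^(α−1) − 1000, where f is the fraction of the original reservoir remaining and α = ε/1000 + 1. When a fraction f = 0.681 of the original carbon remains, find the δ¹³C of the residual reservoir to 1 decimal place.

Rayleigh residual: δ_res = (δ₀ + 1000)·f^(α−1) − 1000
α − 1 = -0.01490
f^(α−1) = 0.681^(-0.01490) = 1.005741
δ_res = (-3.4 + 1000) × 1.005741 − 1000 = 1002.321 − 1000 = 2.32 permil

2.3 permil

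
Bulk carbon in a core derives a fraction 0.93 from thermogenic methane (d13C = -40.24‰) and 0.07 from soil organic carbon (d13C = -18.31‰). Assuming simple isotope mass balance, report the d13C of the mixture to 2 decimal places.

δ_mix = f_A·δ_A + f_B·δ_B
δ_mix = 0.93 × (-40.24) + 0.07 × (-18.31)
δ_mix = -37.423 + -1.282 = -38.705‰

-38.70‰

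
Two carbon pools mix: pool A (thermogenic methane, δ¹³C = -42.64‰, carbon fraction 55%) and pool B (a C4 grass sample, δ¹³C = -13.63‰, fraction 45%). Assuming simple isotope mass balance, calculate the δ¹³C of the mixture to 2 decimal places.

-29.59‰

δ_mix = f_A·δ_A + f_B·δ_B
δ_mix = 0.55 × (-42.64) + 0.45 × (-13.63)
δ_mix = -23.452 + -6.134 = -29.586‰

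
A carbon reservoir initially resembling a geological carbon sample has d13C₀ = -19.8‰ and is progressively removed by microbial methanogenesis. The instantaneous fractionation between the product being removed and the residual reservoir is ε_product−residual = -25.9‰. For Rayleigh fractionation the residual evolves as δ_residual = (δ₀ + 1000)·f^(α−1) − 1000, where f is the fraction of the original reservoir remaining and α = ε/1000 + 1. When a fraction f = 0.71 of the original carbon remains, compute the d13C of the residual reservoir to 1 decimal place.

Rayleigh residual: δ_res = (δ₀ + 1000)·f^(α−1) − 1000
α = ε/1000 + 1 = 0.97410, so α − 1 = -0.02590
f^(α−1) = 0.71^(-0.02590) = 1.008910
δ_res = (-19.8 + 1000) × 1.008910 − 1000 = 988.934 − 1000 = -11.07‰

-11.1‰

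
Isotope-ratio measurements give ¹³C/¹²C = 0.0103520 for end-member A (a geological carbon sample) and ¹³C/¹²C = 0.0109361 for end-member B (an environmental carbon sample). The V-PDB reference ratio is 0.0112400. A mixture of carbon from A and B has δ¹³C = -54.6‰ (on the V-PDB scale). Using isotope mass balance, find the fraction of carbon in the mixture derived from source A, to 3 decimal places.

δ_A = (0.0103520/0.0112400 − 1)×1000 = (0.920996 − 1)×1000 = -79.004‰
δ_B = (0.0109361/0.0112400 − 1)×1000 = (0.972963 − 1)×1000 = -27.037‰
f_A = (δ_mix − δ_B)/(δ_A − δ_B) = (-54.6 − (-27.037))/(-79.004 − (-27.037))
f_A = -27.563 / -51.966 = 0.5304

0.530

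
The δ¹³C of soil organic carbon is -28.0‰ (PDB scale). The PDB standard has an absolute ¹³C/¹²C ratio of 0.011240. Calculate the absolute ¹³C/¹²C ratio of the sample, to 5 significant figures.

R_sample = R_standard × (δ¹³C/1000 + 1)
R_sample = 0.011240 × (-28.0/1000 + 1) = 0.011240 × 0.972000
R_sample = 0.0109253

0.010925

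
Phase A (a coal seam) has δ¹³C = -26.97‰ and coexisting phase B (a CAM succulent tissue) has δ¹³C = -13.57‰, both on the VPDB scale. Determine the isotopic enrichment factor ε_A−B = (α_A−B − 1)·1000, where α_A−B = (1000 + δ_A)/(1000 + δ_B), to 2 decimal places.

α_A−B = (1000 + -26.97) / (1000 + -13.57) = 973.03 / 986.43 = 0.986416
ε_A−B = (0.986416 − 1) × 1000 = -13.584‰
(The approximation ε ≈ δ_A − δ_B would give -13.40‰.)

-13.58‰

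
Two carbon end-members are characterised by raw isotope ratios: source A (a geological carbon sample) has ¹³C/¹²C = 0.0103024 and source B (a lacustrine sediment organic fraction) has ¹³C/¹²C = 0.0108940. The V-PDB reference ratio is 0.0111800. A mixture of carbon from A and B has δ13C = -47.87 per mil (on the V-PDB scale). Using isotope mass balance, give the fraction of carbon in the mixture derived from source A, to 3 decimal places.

0.421

δ_A = (0.0103024/0.0111800 − 1)×1000 = (0.921503 − 1)×1000 = -78.497 per mil
δ_B = (0.0108940/0.0111800 − 1)×1000 = (0.974419 − 1)×1000 = -25.581 per mil
f_A = (δ_mix − δ_B)/(δ_A − δ_B) = (-47.87 − (-25.581))/(-78.497 − (-25.581))
f_A = -22.289 / -52.916 = 0.4212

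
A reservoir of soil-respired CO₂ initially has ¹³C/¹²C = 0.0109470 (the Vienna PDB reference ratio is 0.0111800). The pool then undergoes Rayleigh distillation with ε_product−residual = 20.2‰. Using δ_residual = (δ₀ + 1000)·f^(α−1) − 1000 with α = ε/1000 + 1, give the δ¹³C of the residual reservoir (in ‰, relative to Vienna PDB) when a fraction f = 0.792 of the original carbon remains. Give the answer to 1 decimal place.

-25.4‰

δ₀ = (0.0109470/0.0111800 − 1)×1000 = (0.979159 − 1)×1000 = -20.841‰
α − 1 = ε/1000 = 0.0202
f^(α−1) = 0.792^(0.0202) = 0.995301
δ_res = (-20.841 + 1000) × 0.995301 − 1000 = 974.558 − 1000 = -25.44‰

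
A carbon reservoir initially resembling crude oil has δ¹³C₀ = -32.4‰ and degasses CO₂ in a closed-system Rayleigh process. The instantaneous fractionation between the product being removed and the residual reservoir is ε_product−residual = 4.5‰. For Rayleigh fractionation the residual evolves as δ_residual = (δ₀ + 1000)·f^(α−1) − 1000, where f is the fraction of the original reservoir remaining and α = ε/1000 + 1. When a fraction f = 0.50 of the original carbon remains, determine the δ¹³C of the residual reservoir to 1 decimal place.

Rayleigh residual: δ_res = (δ₀ + 1000)·f^(α−1) − 1000
α = ε/1000 + 1 = 1.00450, so α − 1 = 0.00450
f^(α−1) = 0.50^(0.00450) = 0.996886
δ_res = (-32.4 + 1000) × 0.996886 − 1000 = 964.587 − 1000 = -35.41‰

-35.4‰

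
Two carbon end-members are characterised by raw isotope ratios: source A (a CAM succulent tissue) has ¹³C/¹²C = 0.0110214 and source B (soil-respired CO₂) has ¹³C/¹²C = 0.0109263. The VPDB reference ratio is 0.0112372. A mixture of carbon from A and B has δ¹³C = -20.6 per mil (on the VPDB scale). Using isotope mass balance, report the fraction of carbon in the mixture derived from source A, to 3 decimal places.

0.835

δ_A = (0.0110214/0.0112372 − 1)×1000 = (0.980796 − 1)×1000 = -19.204 per mil
δ_B = (0.0109263/0.0112372 − 1)×1000 = (0.972333 − 1)×1000 = -27.667 per mil
f_A = (δ_mix − δ_B)/(δ_A − δ_B) = (-20.6 − (-27.667))/(-19.204 − (-27.667))
f_A = 7.067 / 8.463 = 0.8351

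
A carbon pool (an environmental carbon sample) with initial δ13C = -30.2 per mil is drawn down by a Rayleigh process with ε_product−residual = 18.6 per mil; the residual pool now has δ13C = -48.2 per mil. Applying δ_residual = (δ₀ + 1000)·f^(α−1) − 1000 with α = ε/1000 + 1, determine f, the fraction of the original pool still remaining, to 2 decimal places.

0.37

α − 1 = ε/1000 = 0.0186
(δ_res + 1000)/(δ₀ + 1000) = (-48.2 + 1000)/(-30.2 + 1000) = 951.8/969.8 = 0.981439
f = 0.981439^(1/0.0186) = exp(ln(0.981439)/0.0186) = exp(-0.01873/0.0186)
f = exp(-1.0073) = 0.3652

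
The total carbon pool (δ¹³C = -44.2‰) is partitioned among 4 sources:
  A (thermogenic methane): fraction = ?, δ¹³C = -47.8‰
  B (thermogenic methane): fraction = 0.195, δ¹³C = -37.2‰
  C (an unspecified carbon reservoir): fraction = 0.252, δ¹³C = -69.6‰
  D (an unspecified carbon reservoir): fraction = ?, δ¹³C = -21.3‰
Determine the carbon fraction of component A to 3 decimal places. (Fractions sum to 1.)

0.288

Let f_A and f_D be the unknown fractions; fractions sum to 1 so f_A + f_D = 0.553.
Mass balance: Σ fᵢ·δᵢ = δ_bulk ⇒ f_A·(-47.8) + f_D·(-21.3) = -44.2 − (-24.793) = -19.407
Substitute f_D = 0.553 − f_A:
f_A·(-47.8 − -21.3) = -19.407 − 0.553×(-21.3) = -7.628
f_A = -7.628 / -26.5 = 0.2878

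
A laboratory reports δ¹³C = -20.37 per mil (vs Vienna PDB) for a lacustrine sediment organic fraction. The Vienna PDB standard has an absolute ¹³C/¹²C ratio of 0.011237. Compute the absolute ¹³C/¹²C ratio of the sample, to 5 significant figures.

0.011008

R_sample = R_standard × (δ¹³C/1000 + 1)
R_sample = 0.011237 × (-20.37/1000 + 1) = 0.011237 × 0.979630
R_sample = 0.0110081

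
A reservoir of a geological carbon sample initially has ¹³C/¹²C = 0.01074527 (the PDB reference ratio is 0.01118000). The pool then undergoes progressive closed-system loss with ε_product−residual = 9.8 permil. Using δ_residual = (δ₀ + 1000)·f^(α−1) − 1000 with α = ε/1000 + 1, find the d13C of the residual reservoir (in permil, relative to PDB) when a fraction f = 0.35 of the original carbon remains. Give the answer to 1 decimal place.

-48.7 permil

δ₀ = (0.01074527/0.01118000 − 1)×1000 = (0.961115 − 1)×1000 = -38.885 permil
α − 1 = ε/1000 = 0.0098
f^(α−1) = 0.35^(0.0098) = 0.989764
δ_res = (-38.885 + 1000) × 0.989764 − 1000 = 951.278 − 1000 = -48.72 permil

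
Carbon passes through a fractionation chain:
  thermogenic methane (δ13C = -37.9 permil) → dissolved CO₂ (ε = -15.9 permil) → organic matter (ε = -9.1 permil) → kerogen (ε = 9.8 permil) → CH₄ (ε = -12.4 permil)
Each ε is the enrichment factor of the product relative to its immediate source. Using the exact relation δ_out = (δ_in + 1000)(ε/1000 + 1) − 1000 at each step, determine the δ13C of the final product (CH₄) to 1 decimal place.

-64.4 permil

step 1: δ = (-37.90 + 1000)·(-15.9/1000 + 1) − 1000 = -53.20 permil
step 2: δ = (-53.20 + 1000)·(-9.1/1000 + 1) − 1000 = -61.81 permil
step 3: δ = (-61.81 + 1000)·(9.8/1000 + 1) − 1000 = -52.62 permil
step 4: δ = (-52.62 + 1000)·(-12.4/1000 + 1) − 1000 = -64.37 permil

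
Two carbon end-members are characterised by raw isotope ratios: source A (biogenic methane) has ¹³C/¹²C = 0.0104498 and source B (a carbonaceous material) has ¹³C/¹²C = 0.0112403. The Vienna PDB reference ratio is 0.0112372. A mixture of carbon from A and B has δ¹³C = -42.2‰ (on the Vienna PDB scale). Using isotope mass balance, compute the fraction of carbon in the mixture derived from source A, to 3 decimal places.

δ_A = (0.0104498/0.0112372 − 1)×1000 = (0.929929 − 1)×1000 = -70.071‰
δ_B = (0.0112403/0.0112372 − 1)×1000 = (1.000276 − 1)×1000 = 0.276‰
f_A = (δ_mix − δ_B)/(δ_A − δ_B) = (-42.2 − (0.276))/(-70.071 − (0.276))
f_A = -42.476 / -70.347 = 0.6038

0.604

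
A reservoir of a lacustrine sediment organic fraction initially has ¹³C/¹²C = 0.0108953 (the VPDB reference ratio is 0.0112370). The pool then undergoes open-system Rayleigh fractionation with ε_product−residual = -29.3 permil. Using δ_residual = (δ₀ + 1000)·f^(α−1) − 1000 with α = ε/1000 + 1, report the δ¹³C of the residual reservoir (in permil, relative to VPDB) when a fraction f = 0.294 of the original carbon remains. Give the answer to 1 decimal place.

5.0 permil

δ₀ = (0.0108953/0.0112370 − 1)×1000 = (0.969592 − 1)×1000 = -30.408 permil
α − 1 = ε/1000 = -0.0293
f^(α−1) = 0.294^(-0.0293) = 1.036519
δ_res = (-30.408 + 1000) × 1.036519 − 1000 = 1005.000 − 1000 = 5.00 permil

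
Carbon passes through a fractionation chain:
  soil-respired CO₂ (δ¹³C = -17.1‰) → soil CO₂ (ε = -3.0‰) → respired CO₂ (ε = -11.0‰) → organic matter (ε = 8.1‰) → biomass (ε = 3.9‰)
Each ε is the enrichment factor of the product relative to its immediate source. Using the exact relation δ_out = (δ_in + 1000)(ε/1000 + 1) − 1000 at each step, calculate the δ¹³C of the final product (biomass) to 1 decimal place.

-19.2‰

step 1: δ = (-17.10 + 1000)·(-3.0/1000 + 1) − 1000 = -20.05‰
step 2: δ = (-20.05 + 1000)·(-11.0/1000 + 1) − 1000 = -30.83‰
step 3: δ = (-30.83 + 1000)·(8.1/1000 + 1) − 1000 = -22.98‰
step 4: δ = (-22.98 + 1000)·(3.9/1000 + 1) − 1000 = -19.17‰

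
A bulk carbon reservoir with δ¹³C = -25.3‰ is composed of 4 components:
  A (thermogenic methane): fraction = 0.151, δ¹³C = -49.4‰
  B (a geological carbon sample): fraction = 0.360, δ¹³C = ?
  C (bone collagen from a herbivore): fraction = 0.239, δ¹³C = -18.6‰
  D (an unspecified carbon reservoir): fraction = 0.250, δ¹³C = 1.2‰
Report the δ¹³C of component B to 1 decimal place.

-38.0‰

Isotope mass balance: δ_bulk = Σ fᵢ·δᵢ.
-25.3 = 0.151×(-49.4) + 0.360×δ_B + 0.239×(-18.6) + 0.250×(1.2)
0.360·δ_B = -25.3 − (-11.605) = -13.695
δ_B = -13.695 / 0.360 = -38.04‰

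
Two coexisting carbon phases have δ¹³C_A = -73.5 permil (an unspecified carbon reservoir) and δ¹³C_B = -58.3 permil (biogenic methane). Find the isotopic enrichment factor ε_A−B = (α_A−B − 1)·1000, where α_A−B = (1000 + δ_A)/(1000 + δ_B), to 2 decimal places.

-16.14 permil

α_A−B = (1000 + -73.5) / (1000 + -58.3) = 926.5 / 941.7 = 0.983859
ε_A−B = (0.983859 − 1) × 1000 = -16.141 permil
(The approximation ε ≈ δ_A − δ_B would give -15.2 permil.)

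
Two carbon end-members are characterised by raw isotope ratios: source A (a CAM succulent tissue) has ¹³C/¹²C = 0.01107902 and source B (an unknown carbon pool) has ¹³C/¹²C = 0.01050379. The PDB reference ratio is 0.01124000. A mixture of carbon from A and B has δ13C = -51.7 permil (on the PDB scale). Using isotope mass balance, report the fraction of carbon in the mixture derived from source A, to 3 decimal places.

δ_A = (0.01107902/0.01124000 − 1)×1000 = (0.985678 − 1)×1000 = -14.322 permil
δ_B = (0.01050379/0.01124000 − 1)×1000 = (0.934501 − 1)×1000 = -65.499 permil
f_A = (δ_mix − δ_B)/(δ_A − δ_B) = (-51.7 − (-65.499))/(-14.322 − (-65.499))
f_A = 13.799 / 51.177 = 0.2696

0.270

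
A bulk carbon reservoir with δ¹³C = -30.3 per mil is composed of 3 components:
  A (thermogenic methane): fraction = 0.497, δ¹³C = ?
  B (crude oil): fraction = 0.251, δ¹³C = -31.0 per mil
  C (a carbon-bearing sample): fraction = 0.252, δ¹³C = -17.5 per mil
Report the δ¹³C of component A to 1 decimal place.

Isotope mass balance: δ_bulk = Σ fᵢ·δᵢ.
-30.3 = 0.497×δ_A + 0.251×(-31.0) + 0.252×(-17.5)
0.497·δ_A = -30.3 − (-12.191) = -18.109
δ_A = -18.109 / 0.497 = -36.44 per mil

-36.4 per mil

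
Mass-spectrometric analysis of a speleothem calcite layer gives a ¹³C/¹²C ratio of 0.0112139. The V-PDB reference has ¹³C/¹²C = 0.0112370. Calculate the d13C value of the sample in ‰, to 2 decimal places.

-2.06‰

d13C = (R_sample / R_standard − 1) × 1000
R_sample / R_standard = 0.0112139 / 0.0112370 = 0.997944
d13C = (0.997944 − 1) × 1000 = -2.056‰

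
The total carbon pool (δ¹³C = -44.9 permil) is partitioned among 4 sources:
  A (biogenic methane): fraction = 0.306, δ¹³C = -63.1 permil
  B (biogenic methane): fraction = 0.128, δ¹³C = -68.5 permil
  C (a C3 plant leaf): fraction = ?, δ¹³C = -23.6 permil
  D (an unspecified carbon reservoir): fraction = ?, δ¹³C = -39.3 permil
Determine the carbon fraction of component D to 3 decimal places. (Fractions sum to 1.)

0.221

Let f_D and f_C be the unknown fractions; fractions sum to 1 so f_D + f_C = 0.566.
Mass balance: Σ fᵢ·δᵢ = δ_bulk ⇒ f_D·(-39.3) + f_C·(-23.6) = -44.9 − (-28.077) = -16.823
Substitute f_C = 0.566 − f_D:
f_D·(-39.3 − -23.6) = -16.823 − 0.566×(-23.6) = -3.466
f_D = -3.466 / -15.7 = 0.2208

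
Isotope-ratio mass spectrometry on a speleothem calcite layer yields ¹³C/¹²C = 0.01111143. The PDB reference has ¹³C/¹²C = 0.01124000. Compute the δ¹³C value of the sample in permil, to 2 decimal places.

δ¹³C = (R_sample / R_standard − 1) × 1000
R_sample / R_standard = 0.01111143 / 0.01124000 = 0.988561
δ¹³C = (0.988561 − 1) × 1000 = -11.439 permil

-11.44 permil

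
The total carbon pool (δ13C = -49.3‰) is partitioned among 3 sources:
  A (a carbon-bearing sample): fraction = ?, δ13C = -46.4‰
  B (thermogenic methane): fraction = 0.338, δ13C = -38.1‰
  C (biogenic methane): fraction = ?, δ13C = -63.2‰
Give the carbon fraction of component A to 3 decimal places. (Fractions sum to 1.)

0.322

Let f_A and f_C be the unknown fractions; fractions sum to 1 so f_A + f_C = 0.662.
Mass balance: Σ fᵢ·δᵢ = δ_bulk ⇒ f_A·(-46.4) + f_C·(-63.2) = -49.3 − (-12.878) = -36.422
Substitute f_C = 0.662 − f_A:
f_A·(-46.4 − -63.2) = -36.422 − 0.662×(-63.2) = 5.416
f_A = 5.416 / 16.8 = 0.3224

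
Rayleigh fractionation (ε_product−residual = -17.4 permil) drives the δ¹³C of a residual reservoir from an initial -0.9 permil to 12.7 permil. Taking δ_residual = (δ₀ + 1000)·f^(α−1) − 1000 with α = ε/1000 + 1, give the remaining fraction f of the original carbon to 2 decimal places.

0.46

α − 1 = ε/1000 = -0.0174
(δ_res + 1000)/(δ₀ + 1000) = (12.7 + 1000)/(-0.9 + 1000) = 1012.7/999.1 = 1.013612
f = 1.013612^(1/-0.0174) = exp(ln(1.013612)/-0.0174) = exp(0.01352/-0.0174)
f = exp(-0.7770) = 0.4598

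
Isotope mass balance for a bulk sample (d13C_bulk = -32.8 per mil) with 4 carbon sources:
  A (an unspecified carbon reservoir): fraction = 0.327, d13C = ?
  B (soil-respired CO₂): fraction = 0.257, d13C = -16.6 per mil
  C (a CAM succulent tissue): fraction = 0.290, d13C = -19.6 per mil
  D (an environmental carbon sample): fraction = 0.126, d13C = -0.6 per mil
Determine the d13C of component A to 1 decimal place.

Isotope mass balance: δ_bulk = Σ fᵢ·δᵢ.
-32.8 = 0.327×δ_A + 0.257×(-16.6) + 0.290×(-19.6) + 0.126×(-0.6)
0.327·δ_A = -32.8 − (-10.026) = -22.774
δ_A = -22.774 / 0.327 = -69.65 per mil

-69.6 per mil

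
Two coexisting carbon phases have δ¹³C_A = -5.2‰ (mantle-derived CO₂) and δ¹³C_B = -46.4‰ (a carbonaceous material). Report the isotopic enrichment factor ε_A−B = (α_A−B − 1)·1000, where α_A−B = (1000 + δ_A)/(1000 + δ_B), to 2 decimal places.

43.20‰

α_A−B = (1000 + -5.2) / (1000 + -46.4) = 994.8 / 953.6 = 1.043205
ε_A−B = (1.043205 − 1) × 1000 = 43.205‰
(The approximation ε ≈ δ_A − δ_B would give 41.2‰.)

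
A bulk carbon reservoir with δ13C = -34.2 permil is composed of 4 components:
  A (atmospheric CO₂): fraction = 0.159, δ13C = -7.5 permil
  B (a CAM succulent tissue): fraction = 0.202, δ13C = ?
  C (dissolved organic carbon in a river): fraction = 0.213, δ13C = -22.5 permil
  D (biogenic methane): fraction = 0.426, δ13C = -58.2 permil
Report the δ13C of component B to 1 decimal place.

Isotope mass balance: δ_bulk = Σ fᵢ·δᵢ.
-34.2 = 0.159×(-7.5) + 0.202×δ_B + 0.213×(-22.5) + 0.426×(-58.2)
0.202·δ_B = -34.2 − (-30.778) = -3.422
δ_B = -3.422 / 0.202 = -16.94 permil

-16.9 permil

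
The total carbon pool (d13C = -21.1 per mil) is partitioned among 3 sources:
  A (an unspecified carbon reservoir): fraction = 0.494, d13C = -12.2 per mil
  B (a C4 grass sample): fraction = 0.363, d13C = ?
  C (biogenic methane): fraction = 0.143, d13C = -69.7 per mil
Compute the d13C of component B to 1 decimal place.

-14.1 per mil

Isotope mass balance: δ_bulk = Σ fᵢ·δᵢ.
-21.1 = 0.494×(-12.2) + 0.363×δ_B + 0.143×(-69.7)
0.363·δ_B = -21.1 − (-15.994) = -5.106
δ_B = -5.106 / 0.363 = -14.07 per mil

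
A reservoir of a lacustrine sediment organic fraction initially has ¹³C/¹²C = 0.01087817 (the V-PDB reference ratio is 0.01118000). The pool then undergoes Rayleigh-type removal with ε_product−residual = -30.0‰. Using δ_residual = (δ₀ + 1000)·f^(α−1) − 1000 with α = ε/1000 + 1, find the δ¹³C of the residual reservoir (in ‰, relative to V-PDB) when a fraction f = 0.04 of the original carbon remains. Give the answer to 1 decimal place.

71.6‰

δ₀ = (0.01087817/0.01118000 − 1)×1000 = (0.973003 − 1)×1000 = -26.997‰
α − 1 = ε/1000 = -0.0300
f^(α−1) = 0.04^(-0.0300) = 1.101383
δ_res = (-26.997 + 1000) × 1.101383 − 1000 = 1071.648 − 1000 = 71.65‰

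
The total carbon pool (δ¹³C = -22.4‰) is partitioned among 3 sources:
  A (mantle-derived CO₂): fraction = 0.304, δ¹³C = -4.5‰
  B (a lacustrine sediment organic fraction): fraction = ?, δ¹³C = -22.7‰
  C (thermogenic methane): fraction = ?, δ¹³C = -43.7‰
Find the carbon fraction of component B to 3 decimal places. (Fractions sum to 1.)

Let f_B and f_C be the unknown fractions; fractions sum to 1 so f_B + f_C = 0.696.
Mass balance: Σ fᵢ·δᵢ = δ_bulk ⇒ f_B·(-22.7) + f_C·(-43.7) = -22.4 − (-1.368) = -21.032
Substitute f_C = 0.696 − f_B:
f_B·(-22.7 − -43.7) = -21.032 − 0.696×(-43.7) = 9.383
f_B = 9.383 / 21.0 = 0.4468

0.447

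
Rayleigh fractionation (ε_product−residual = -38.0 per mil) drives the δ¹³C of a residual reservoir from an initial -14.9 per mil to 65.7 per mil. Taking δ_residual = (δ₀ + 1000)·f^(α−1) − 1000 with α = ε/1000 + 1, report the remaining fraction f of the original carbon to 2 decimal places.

α − 1 = ε/1000 = -0.0380
(δ_res + 1000)/(δ₀ + 1000) = (65.7 + 1000)/(-14.9 + 1000) = 1065.7/985.1 = 1.081819
f = 1.081819^(1/-0.0380) = exp(ln(1.081819)/-0.0380) = exp(0.07864/-0.0380)
f = exp(-2.0696) = 0.1262

0.13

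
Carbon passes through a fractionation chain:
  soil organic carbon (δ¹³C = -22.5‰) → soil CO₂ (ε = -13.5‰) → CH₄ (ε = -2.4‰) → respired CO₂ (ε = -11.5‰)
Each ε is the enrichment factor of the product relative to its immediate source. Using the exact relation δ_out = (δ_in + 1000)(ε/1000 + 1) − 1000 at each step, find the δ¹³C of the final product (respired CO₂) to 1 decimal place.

-49.1‰

step 1: δ = (-22.50 + 1000)·(-13.5/1000 + 1) − 1000 = -35.70‰
step 2: δ = (-35.70 + 1000)·(-2.4/1000 + 1) − 1000 = -38.01‰
step 3: δ = (-38.01 + 1000)·(-11.5/1000 + 1) − 1000 = -49.07‰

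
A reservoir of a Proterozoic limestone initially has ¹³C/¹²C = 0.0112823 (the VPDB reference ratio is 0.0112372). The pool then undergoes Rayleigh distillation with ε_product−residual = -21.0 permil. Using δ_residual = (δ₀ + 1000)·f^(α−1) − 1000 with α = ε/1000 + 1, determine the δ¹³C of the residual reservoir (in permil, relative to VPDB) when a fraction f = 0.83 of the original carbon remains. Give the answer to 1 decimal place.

7.9 permil

δ₀ = (0.0112823/0.0112372 − 1)×1000 = (1.004013 − 1)×1000 = 4.013 permil
α − 1 = ε/1000 = -0.0210
f^(α−1) = 0.83^(-0.0210) = 1.003921
δ_res = (4.013 + 1000) × 1.003921 − 1000 = 1007.950 − 1000 = 7.95 permil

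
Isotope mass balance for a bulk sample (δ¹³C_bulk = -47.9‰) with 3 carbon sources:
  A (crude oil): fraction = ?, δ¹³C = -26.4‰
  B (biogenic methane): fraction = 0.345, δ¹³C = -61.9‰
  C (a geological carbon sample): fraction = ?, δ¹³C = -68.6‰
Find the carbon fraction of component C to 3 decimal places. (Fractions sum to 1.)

0.219

Let f_C and f_A be the unknown fractions; fractions sum to 1 so f_C + f_A = 0.655.
Mass balance: Σ fᵢ·δᵢ = δ_bulk ⇒ f_C·(-68.6) + f_A·(-26.4) = -47.9 − (-21.355) = -26.544
Substitute f_A = 0.655 − f_C:
f_C·(-68.6 − -26.4) = -26.544 − 0.655×(-26.4) = -9.253
f_C = -9.253 / -42.2 = 0.2193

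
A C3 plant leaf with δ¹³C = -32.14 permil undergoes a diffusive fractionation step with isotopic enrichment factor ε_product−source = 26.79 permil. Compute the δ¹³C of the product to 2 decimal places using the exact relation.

-6.21 permil

To first order, δ_product ≈ δ_source + ε = -5.35 permil.
Exactly, δ_product = (δ_source + 1000)·(ε/1000 + 1) − 1000.
δ_product = (-32.14 + 1000) × (26.79/1000 + 1) − 1000
δ_product = -6.211 permil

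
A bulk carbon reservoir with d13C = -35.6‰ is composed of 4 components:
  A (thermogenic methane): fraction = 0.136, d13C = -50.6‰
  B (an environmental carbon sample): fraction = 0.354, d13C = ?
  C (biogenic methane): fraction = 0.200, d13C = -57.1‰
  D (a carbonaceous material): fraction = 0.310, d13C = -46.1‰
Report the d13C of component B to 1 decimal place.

-8.5‰

Isotope mass balance: δ_bulk = Σ fᵢ·δᵢ.
-35.6 = 0.136×(-50.6) + 0.354×δ_B + 0.200×(-57.1) + 0.310×(-46.1)
0.354·δ_B = -35.6 − (-32.593) = -3.007
δ_B = -3.007 / 0.354 = -8.50‰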